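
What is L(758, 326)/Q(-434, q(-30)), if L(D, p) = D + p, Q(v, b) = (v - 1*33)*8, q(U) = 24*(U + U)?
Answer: -271/934 ≈ -0.29015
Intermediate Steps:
q(U) = 48*U (q(U) = 24*(2*U) = 48*U)
Q(v, b) = -264 + 8*v (Q(v, b) = (v - 33)*8 = (-33 + v)*8 = -264 + 8*v)
L(758, 326)/Q(-434, q(-30)) = (758 + 326)/(-264 + 8*(-434)) = 1084/(-264 - 3472) = 1084/(-3736) = 1084*(-1/3736) = -271/934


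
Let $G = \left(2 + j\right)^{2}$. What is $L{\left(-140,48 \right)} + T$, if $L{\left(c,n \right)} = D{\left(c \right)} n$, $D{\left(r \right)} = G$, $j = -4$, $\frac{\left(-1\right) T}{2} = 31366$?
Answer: $-62540$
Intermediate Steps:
$T = -62732$ ($T = \left(-2\right) 31366 = -62732$)
$G = 4$ ($G = \left(2 - 4\right)^{2} = \left(-2\right)^{2} = 4$)
$D{\left(r \right)} = 4$
$L{\left(c,n \right)} = 4 n$
$L{\left(-140,48 \right)} + T = 4 \cdot 48 - 62732 = 192 - 62732 = -62540$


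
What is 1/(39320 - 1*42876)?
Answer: -1/3556 ≈ -0.00028121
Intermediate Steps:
1/(39320 - 1*42876) = 1/(39320 - 42876) = 1/(-3556) = -1/3556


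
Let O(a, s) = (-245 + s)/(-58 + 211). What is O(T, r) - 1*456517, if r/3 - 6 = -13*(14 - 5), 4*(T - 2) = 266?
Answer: -4108687/9 ≈ -4.5652e+5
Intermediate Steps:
T = 137/2 (T = 2 + (¼)*266 = 2 + 133/2 = 137/2 ≈ 68.500)
r = -333 (r = 18 + 3*(-13*(14 - 5)) = 18 + 3*(-13*9) = 18 + 3*(-117) = 18 - 351 = -333)
O(a, s) = -245/153 + s/153 (O(a, s) = (-245 + s)/153 = (-245 + s)*(1/153) = -245/153 + s/153)
O(T, r) - 1*456517 = (-245/153 + (1/153)*(-333)) - 1*456517 = (-245/153 - 37/17) - 456517 = -34/9 - 456517 = -4108687/9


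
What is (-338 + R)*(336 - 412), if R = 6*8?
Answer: 22040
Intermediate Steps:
R = 48
(-338 + R)*(336 - 412) = (-338 + 48)*(336 - 412) = -290*(-76) = 22040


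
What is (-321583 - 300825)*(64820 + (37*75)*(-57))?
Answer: 58104898840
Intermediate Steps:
(-321583 - 300825)*(64820 + (37*75)*(-57)) = -622408*(64820 + 2775*(-57)) = -622408*(64820 - 158175) = -622408*(-93355) = 58104898840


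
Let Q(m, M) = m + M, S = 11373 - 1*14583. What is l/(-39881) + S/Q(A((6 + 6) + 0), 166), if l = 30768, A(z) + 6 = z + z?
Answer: -66839661/3669052 ≈ -18.217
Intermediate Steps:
S = -3210 (S = 11373 - 14583 = -3210)
A(z) = -6 + 2*z (A(z) = -6 + (z + z) = -6 + 2*z)
Q(m, M) = M + m
l/(-39881) + S/Q(A((6 + 6) + 0), 166) = 30768/(-39881) - 3210/(166 + (-6 + 2*((6 + 6) + 0))) = 30768*(-1/39881) - 3210/(166 + (-6 + 2*(12 + 0))) = -30768/39881 - 3210/(166 + (-6 + 2*12)) = -30768/39881 - 3210/(166 + (-6 + 24)) = -30768/39881 - 3210/(166 + 18) = -30768/39881 - 3210/184 = -30768/39881 - 3210*1/184 = -30768/39881 - 1605/92 = -66839661/3669052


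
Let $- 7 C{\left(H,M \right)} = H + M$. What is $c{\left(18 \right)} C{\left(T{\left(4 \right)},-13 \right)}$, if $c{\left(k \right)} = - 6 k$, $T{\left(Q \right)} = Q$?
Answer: $- \frac{972}{7} \approx -138.86$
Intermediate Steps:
$C{\left(H,M \right)} = - \frac{H}{7} - \frac{M}{7}$ ($C{\left(H,M \right)} = - \frac{H + M}{7} = - \frac{H}{7} - \frac{M}{7}$)
$c{\left(18 \right)} C{\left(T{\left(4 \right)},-13 \right)} = \left(-6\right) 18 \left(\left(- \frac{1}{7}\right) 4 - - \frac{13}{7}\right) = - 108 \left(- \frac{4}{7} + \frac{13}{7}\right) = \left(-108\right) \frac{9}{7} = - \frac{972}{7}$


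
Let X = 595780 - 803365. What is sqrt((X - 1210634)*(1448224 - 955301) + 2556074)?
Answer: 31*I*sqrt(727440383) ≈ 8.361e+5*I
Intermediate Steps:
X = -207585
sqrt((X - 1210634)*(1448224 - 955301) + 2556074) = sqrt((-207585 - 1210634)*(1448224 - 955301) + 2556074) = sqrt(-1418219*492923 + 2556074) = sqrt(-699072764137 + 2556074) = sqrt(-699070208063) = 31*I*sqrt(727440383)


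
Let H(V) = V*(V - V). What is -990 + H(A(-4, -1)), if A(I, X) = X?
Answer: -990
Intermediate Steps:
H(V) = 0 (H(V) = V*0 = 0)
-990 + H(A(-4, -1)) = -990 + 0 = -990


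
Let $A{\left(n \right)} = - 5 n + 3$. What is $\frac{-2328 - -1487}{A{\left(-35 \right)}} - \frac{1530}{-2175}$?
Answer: $- \frac{103789}{25810} \approx -4.0213$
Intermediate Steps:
$A{\left(n \right)} = 3 - 5 n$
$\frac{-2328 - -1487}{A{\left(-35 \right)}} - \frac{1530}{-2175} = \frac{-2328 - -1487}{3 - -175} - \frac{1530}{-2175} = \frac{-2328 + 1487}{3 + 175} - - \frac{102}{145} = - \frac{841}{178} + \frac{102}{145} = - \frac{103789}{25810}$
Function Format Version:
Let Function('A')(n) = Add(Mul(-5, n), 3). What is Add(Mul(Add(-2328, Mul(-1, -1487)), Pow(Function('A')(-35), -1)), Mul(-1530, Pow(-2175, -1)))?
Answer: Rational(-103789, 25810) ≈ -4.0213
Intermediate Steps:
Function('A')(n) = Add(3, Mul(-5, n))
Add(Mul(Add(-2328, Mul(-1, -1487)), Pow(Function('A')(-35), -1)), Mul(-1530, Pow(-2175, -1))) = Add(Mul(Add(-2328, Mul(-1, -1487)), Pow(Add(3, Mul(-5, -35)), -1)), Mul(-1530, Pow(-2175, -1))) = Add(Mul(Add(-2328, 1487), Pow(Add(3, 175), -1)), Mul(-1530, Rational(-1, 2175))) = Add(Mul(-841, Pow(178, -1)), Rational(102, 145)) = Add(Mul(-841, Rational(1, 178)), Rational(102, 145)) = Add(Rational(-841, 178), Rational(102, 145)) = Rational(-103789, 25810)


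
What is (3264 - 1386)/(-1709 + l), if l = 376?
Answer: -1878/1333 ≈ -1.4089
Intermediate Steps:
(3264 - 1386)/(-1709 + l) = (3264 - 1386)/(-1709 + 376) = 1878/(-1333) = 1878*(-1/1333) = -1878/1333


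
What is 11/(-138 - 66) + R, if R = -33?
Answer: -6743/204 ≈ -33.054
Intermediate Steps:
11/(-138 - 66) + R = 11/(-138 - 66) - 33 = 11/(-204) - 33 = -1/204*11 - 33 = -11/204 - 33 = -6743/204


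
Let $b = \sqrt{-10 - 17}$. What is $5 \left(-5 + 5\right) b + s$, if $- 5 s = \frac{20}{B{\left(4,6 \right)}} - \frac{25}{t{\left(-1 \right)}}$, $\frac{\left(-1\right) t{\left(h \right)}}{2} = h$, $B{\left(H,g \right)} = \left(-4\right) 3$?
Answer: $\frac{17}{6} \approx 2.8333$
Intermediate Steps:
$B{\left(H,g \right)} = -12$
$t{\left(h \right)} = - 2 h$
$s = \frac{17}{6}$ ($s = - \frac{\frac{20}{-12} - \frac{25}{\left(-2\right) \left(-1\right)}}{5} = - \frac{20 \left(- \frac{1}{12}\right) - \frac{25}{2}}{5} = - \frac{- \frac{5}{3} - \frac{25}{2}}{5} = \left(- \frac{1}{5}\right) \left(- \frac{85}{6}\right) = \frac{17}{6} \approx 2.8333$)
$b = 3 i \sqrt{3}$ ($b = \sqrt{-27} = 3 i \sqrt{3} \approx 5.1962 i$)
$5 \left(-5 + 5\right) b + s = 5 \left(-5 + 5\right) 3 i \sqrt{3} + \frac{17}{6} = 5 \cdot 0 \cdot 3 i \sqrt{3} + \frac{17}{6} = 0 \cdot 3 i \sqrt{3} + \frac{17}{6} = 0 + \frac{17}{6} = \frac{17}{6}$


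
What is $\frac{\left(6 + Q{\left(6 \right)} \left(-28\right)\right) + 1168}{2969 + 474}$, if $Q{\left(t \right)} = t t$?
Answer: $\frac{166}{3443} \approx 0.048214$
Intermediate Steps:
$Q{\left(t \right)} = t^{2}$
$\frac{\left(6 + Q{\left(6 \right)} \left(-28\right)\right) + 1168}{2969 + 474} = \frac{\left(6 + 6^{2} \left(-28\right)\right) + 1168}{2969 + 474} = \frac{\left(6 + 36 \left(-28\right)\right) + 1168}{3443} = \left(\left(6 - 1008\right) + 1168\right) \frac{1}{3443} = \left(-1002 + 1168\right) \frac{1}{3443} = 166 \cdot \frac{1}{3443} = \frac{166}{3443}$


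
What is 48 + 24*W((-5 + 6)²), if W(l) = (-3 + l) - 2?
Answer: -48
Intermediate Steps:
W(l) = -5 + l
48 + 24*W((-5 + 6)²) = 48 + 24*(-5 + (-5 + 6)²) = 48 + 24*(-5 + 1²) = 48 + 24*(-5 + 1) = 48 + 24*(-4) = 48 - 96 = -48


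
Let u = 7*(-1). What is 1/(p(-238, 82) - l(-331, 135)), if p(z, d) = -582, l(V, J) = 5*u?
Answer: -1/547 ≈ -0.0018282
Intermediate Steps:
u = -7
l(V, J) = -35 (l(V, J) = 5*(-7) = -35)
1/(p(-238, 82) - l(-331, 135)) = 1/(-582 - 1*(-35)) = 1/(-582 + 35) = 1/(-547) = -1/547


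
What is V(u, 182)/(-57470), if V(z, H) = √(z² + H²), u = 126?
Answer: -√10/821 ≈ -0.0038517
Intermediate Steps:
V(z, H) = √(H² + z²)
V(u, 182)/(-57470) = √(182² + 126²)/(-57470) = √(33124 + 15876)*(-1/57470) = √49000*(-1/57470) = (70*√10)*(-1/57470) = -√10/821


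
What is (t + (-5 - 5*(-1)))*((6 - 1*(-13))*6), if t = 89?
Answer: 10146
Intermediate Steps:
(t + (-5 - 5*(-1)))*((6 - 1*(-13))*6) = (89 + (-5 - 5*(-1)))*((6 - 1*(-13))*6) = (89 + (-5 + 5))*((6 + 13)*6) = (89 + 0)*(19*6) = 89*114 = 10146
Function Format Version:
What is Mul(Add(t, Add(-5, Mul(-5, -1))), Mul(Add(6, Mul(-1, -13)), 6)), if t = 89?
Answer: 10146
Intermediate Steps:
Mul(Add(t, Add(-5, Mul(-5, -1))), Mul(Add(6, Mul(-1, -13)), 6)) = Mul(Add(89, Add(-5, Mul(-5, -1))), Mul(Add(6, Mul(-1, -13)), 6)) = Mul(Add(89, Add(-5, 5)), Mul(Add(6, 13), 6)) = Mul(Add(89, 0), Mul(19, 6)) = Mul(89, 114) = 10146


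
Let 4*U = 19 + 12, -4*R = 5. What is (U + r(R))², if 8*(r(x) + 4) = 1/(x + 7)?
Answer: 120409/8464 ≈ 14.226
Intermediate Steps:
R = -5/4 (R = -¼*5 = -5/4 ≈ -1.2500)
U = 31/4 (U = (19 + 12)/4 = (¼)*31 = 31/4 ≈ 7.7500)
r(x) = -4 + 1/(8*(7 + x)) (r(x) = -4 + 1/(8*(x + 7)) = -4 + 1/(8*(7 + x)))
(U + r(R))² = (31/4 + (-223 - 32*(-5/4))/(8*(7 - 5/4)))² = (31/4 + (-223 + 40)/(8*(23/4)))² = (31/4 + (⅛)*(4/23)*(-183))² = (31/4 - 183/46)² = (347/92)² = 120409/8464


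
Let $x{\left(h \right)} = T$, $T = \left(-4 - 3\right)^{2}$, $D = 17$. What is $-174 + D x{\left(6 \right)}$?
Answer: $659$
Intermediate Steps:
$T = 49$ ($T = \left(-7\right)^{2} = 49$)
$x{\left(h \right)} = 49$
$-174 + D x{\left(6 \right)} = -174 + 17 \cdot 49 = -174 + 833 = 659$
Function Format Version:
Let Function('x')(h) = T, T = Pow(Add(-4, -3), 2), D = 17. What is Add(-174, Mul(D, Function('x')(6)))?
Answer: 659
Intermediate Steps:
T = 49 (T = Pow(-7, 2) = 49)
Function('x')(h) = 49
Add(-174, Mul(D, Function('x')(6))) = Add(-174, Mul(17, 49)) = Add(-174, 833) = 659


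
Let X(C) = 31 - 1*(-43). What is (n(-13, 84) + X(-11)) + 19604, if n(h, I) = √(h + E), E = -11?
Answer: 19678 + 2*I*√6 ≈ 19678.0 + 4.899*I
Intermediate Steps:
n(h, I) = √(-11 + h) (n(h, I) = √(h - 11) = √(-11 + h))
X(C) = 74 (X(C) = 31 + 43 = 74)
(n(-13, 84) + X(-11)) + 19604 = (√(-11 - 13) + 74) + 19604 = (√(-24) + 74) + 19604 = (2*I*√6 + 74) + 19604 = (74 + 2*I*√6) + 19604 = 19678 + 2*I*√6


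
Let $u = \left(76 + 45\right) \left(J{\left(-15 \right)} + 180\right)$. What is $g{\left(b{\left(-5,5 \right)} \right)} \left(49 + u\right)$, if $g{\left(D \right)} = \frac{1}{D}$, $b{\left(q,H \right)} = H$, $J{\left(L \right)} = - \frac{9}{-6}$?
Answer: $\frac{44021}{10} \approx 4402.1$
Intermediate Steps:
$J{\left(L \right)} = \frac{3}{2}$ ($J{\left(L \right)} = \left(-9\right) \left(- \frac{1}{6}\right) = \frac{3}{2}$)
$u = \frac{43923}{2}$ ($u = \left(76 + 45\right) \left(\frac{3}{2} + 180\right) = 121 \cdot \frac{363}{2} = \frac{43923}{2} \approx 21962.0$)
$g{\left(b{\left(-5,5 \right)} \right)} \left(49 + u\right) = \frac{49 + \frac{43923}{2}}{5} = \frac{1}{5} \cdot \frac{44021}{2} = \frac{44021}{10}$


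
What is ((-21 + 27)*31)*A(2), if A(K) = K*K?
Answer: 744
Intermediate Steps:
A(K) = K²
((-21 + 27)*31)*A(2) = ((-21 + 27)*31)*2² = (6*31)*4 = 186*4 = 744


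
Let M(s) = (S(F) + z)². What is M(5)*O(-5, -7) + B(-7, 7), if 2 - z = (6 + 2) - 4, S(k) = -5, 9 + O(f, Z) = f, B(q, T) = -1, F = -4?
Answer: -687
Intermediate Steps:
O(f, Z) = -9 + f
z = -2 (z = 2 - ((6 + 2) - 4) = 2 - (8 - 4) = 2 - 1*4 = 2 - 4 = -2)
M(s) = 49 (M(s) = (-5 - 2)² = (-7)² = 49)
M(5)*O(-5, -7) + B(-7, 7) = 49*(-9 - 5) - 1 = 49*(-14) - 1 = -686 - 1 = -687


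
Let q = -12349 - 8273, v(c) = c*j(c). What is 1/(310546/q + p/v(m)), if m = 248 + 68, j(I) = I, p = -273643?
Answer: -1029615216/18326473661 ≈ -0.056182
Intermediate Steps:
m = 316
v(c) = c² (v(c) = c*c = c²)
q = -20622
1/(310546/q + p/v(m)) = 1/(310546/(-20622) - 273643/(316²)) = 1/(310546*(-1/20622) - 273643/99856) = 1/(-155273/10311 - 273643*1/99856) = 1/(-155273/10311 - 273643/99856) = 1/(-18326473661/1029615216) = -1029615216/18326473661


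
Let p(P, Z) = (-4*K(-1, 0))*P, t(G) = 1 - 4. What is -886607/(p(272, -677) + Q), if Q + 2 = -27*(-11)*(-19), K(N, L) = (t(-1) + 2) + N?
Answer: 886607/3469 ≈ 255.58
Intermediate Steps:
t(G) = -3
K(N, L) = -1 + N (K(N, L) = (-3 + 2) + N = -1 + N)
Q = -5645 (Q = -2 - 27*(-11)*(-19) = -2 + 297*(-19) = -2 - 5643 = -5645)
p(P, Z) = 8*P (p(P, Z) = (-4*(-1 - 1))*P = (-4*(-2))*P = 8*P)
-886607/(p(272, -677) + Q) = -886607/(8*272 - 5645) = -886607/(2176 - 5645) = -886607/(-3469) = -886607*(-1/3469) = 886607/3469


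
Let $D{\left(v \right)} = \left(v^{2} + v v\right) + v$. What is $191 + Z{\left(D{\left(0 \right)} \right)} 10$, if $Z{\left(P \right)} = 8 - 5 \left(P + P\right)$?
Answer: $271$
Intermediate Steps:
$D{\left(v \right)} = v + 2 v^{2}$ ($D{\left(v \right)} = \left(v^{2} + v^{2}\right) + v = 2 v^{2} + v = v + 2 v^{2}$)
$Z{\left(P \right)} = 8 - 10 P$ ($Z{\left(P \right)} = 8 - 5 \cdot 2 P = 8 - 10 P$)
$191 + Z{\left(D{\left(0 \right)} \right)} 10 = 191 + \left(8 - 10 \cdot 0 \left(1 + 2 \cdot 0\right)\right) 10 = 191 + \left(8 - 10 \cdot 0 \left(1 + 0\right)\right) 10 = 191 + \left(8 - 10 \cdot 0 \cdot 1\right) 10 = 191 + \left(8 - 0\right) 10 = 191 + \left(8 + 0\right) 10 = 191 + 8 \cdot 10 = 191 + 80 = 271$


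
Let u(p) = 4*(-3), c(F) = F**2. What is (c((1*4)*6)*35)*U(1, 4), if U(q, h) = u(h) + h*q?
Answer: -161280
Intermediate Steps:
u(p) = -12
U(q, h) = -12 + h*q
(c((1*4)*6)*35)*U(1, 4) = (((1*4)*6)**2*35)*(-12 + 4*1) = ((4*6)**2*35)*(-12 + 4) = (24**2*35)*(-8) = (576*35)*(-8) = 20160*(-8) = -161280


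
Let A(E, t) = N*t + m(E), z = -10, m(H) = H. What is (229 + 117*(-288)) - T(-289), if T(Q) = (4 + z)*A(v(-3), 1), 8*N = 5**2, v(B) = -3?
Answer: -133865/4 ≈ -33466.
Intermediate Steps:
N = 25/8 (N = (1/8)*5**2 = (1/8)*25 = 25/8 ≈ 3.1250)
A(E, t) = E + 25*t/8 (A(E, t) = 25*t/8 + E = E + 25*t/8)
T(Q) = -3/4 (T(Q) = (4 - 10)*(-3 + (25/8)*1) = -6*(-3 + 25/8) = -6*1/8 = -3/4)
(229 + 117*(-288)) - T(-289) = (229 + 117*(-288)) - 1*(-3/4) = (229 - 33696) + 3/4 = -33467 + 3/4 = -133865/4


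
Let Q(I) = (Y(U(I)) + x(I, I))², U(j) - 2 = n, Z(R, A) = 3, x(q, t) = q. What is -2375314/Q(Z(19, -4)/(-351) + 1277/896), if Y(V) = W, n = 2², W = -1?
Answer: -26104102812942336/1908029761 ≈ -1.3681e+7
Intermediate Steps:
n = 4
U(j) = 6 (U(j) = 2 + 4 = 6)
Y(V) = -1
Q(I) = (-1 + I)²
-2375314/Q(Z(19, -4)/(-351) + 1277/896) = -2375314/(-1 + (3/(-351) + 1277/896))² = -2375314/(-1 + (3*(-1/351) + 1277*(1/896)))² = -2375314/(-1 + (-1/117 + 1277/896))² = -2375314/(-1 + 148513/104832)² = -2375314/((43681/104832)²) = -2375314/1908029761/10989748224 = -2375314*10989748224/1908029761 = -26104102812942336/1908029761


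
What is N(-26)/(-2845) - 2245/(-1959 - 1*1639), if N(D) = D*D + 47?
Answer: 3785671/10236310 ≈ 0.36983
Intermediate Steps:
N(D) = 47 + D² (N(D) = D² + 47 = 47 + D²)
N(-26)/(-2845) - 2245/(-1959 - 1*1639) = (47 + (-26)²)/(-2845) - 2245/(-1959 - 1*1639) = (47 + 676)*(-1/2845) - 2245/(-1959 - 1639) = 723*(-1/2845) - 2245/(-3598) = -723/2845 - 2245*(-1/3598) = -723/2845 + 2245/3598 = 3785671/10236310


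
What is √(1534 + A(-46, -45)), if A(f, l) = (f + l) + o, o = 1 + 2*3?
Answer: 5*√58 ≈ 38.079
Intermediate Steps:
o = 7 (o = 1 + 6 = 7)
A(f, l) = 7 + f + l (A(f, l) = (f + l) + 7 = 7 + f + l)
√(1534 + A(-46, -45)) = √(1534 + (7 - 46 - 45)) = √(1534 - 84) = √1450 = 5*√58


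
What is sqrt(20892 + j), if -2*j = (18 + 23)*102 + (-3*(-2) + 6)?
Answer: sqrt(18795) ≈ 137.09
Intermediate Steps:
j = -2097 (j = -((18 + 23)*102 + (-3*(-2) + 6))/2 = -(41*102 + (6 + 6))/2 = -(4182 + 12)/2 = -1/2*4194 = -2097)
sqrt(20892 + j) = sqrt(20892 - 2097) = sqrt(18795)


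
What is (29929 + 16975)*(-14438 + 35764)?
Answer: 1000274704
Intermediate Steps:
(29929 + 16975)*(-14438 + 35764) = 46904*21326 = 1000274704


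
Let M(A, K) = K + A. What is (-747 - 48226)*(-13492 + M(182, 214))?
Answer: 641350408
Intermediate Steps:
M(A, K) = A + K
(-747 - 48226)*(-13492 + M(182, 214)) = (-747 - 48226)*(-13492 + (182 + 214)) = -48973*(-13492 + 396) = -48973*(-13096) = 641350408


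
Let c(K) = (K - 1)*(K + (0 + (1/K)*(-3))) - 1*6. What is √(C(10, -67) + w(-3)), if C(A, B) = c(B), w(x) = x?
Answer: √20397815/67 ≈ 67.409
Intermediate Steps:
c(K) = -6 + (-1 + K)*(K - 3/K) (c(K) = (-1 + K)*(K + (0 - 3/K)) - 6 = (-1 + K)*(K - 3/K) - 6 = -6 + (-1 + K)*(K - 3/K))
C(A, B) = -9 + B² - B + 3/B
√(C(10, -67) + w(-3)) = √((-9 + (-67)² - 1*(-67) + 3/(-67)) - 3) = √((-9 + 4489 + 67 + 3*(-1/67)) - 3) = √((-9 + 4489 + 67 - 3/67) - 3) = √(304646/67 - 3) = √(304445/67) = √20397815/67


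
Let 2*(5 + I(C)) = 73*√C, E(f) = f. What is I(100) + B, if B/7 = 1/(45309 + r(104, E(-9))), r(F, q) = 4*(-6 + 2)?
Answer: 16305487/45293 ≈ 360.00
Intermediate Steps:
r(F, q) = -16 (r(F, q) = 4*(-4) = -16)
I(C) = -5 + 73*√C/2 (I(C) = -5 + (73*√C)/2 = -5 + 73*√C/2)
B = 7/45293 (B = 7/(45309 - 16) = 7/45293 ≈ 0.00015455)
I(100) + B = (-5 + 73*√100/2) + 7/45293 = (-5 + (73/2)*10) + 7/45293 = (-5 + 365) + 7/45293 = 360 + 7/45293 = 16305487/45293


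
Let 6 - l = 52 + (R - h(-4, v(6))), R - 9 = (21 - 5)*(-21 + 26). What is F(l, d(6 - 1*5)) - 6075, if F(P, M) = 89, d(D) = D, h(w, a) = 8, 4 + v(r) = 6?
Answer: -5986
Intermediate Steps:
v(r) = 2 (v(r) = -4 + 6 = 2)
R = 89 (R = 9 + (21 - 5)*(-21 + 26) = 9 + 16*5 = 9 + 80 = 89)
l = -127 (l = 6 - (52 + (89 - 1*8)) = 6 - (52 + (89 - 8)) = 6 - (52 + 81) = 6 - 1*133 = 6 - 133 = -127)
F(l, d(6 - 1*5)) - 6075 = 89 - 6075 = -5986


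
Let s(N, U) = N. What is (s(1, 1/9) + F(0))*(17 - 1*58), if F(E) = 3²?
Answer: -410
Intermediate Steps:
F(E) = 9
(s(1, 1/9) + F(0))*(17 - 1*58) = (1 + 9)*(17 - 1*58) = 10*(17 - 58) = 10*(-41) = -410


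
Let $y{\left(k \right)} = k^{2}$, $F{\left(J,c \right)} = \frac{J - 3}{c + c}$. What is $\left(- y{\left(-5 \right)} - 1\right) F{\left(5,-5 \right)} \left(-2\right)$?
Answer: $- \frac{52}{5} \approx -10.4$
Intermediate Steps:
$F{\left(J,c \right)} = \frac{-3 + J}{2 c}$
$\left(- y{\left(-5 \right)} - 1\right) F{\left(5,-5 \right)} \left(-2\right) = \left(- \left(-5\right)^{2} - 1\right) \frac{-3 + 5}{2 \left(-5\right)} \left(-2\right) = \left(\left(-1\right) 25 - 1\right) \frac{1}{2} \left(- \frac{1}{5}\right) 2 \left(-2\right) = \left(-25 - 1\right) \left(- \frac{1}{5}\right) \left(-2\right) = \left(-26\right) \left(- \frac{1}{5}\right) \left(-2\right) = \frac{26}{5} \left(-2\right) = - \frac{52}{5}$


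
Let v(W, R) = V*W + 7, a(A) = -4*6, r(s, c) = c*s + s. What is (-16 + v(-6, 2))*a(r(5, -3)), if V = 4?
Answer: 792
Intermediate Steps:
r(s, c) = s + c*s
a(A) = -24
v(W, R) = 7 + 4*W (v(W, R) = 4*W + 7 = 7 + 4*W)
(-16 + v(-6, 2))*a(r(5, -3)) = (-16 + (7 + 4*(-6)))*(-24) = (-16 + (7 - 24))*(-24) = (-16 - 17)*(-24) = -33*(-24) = 792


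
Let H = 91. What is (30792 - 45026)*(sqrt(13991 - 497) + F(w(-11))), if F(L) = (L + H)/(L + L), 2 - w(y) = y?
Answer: -56936 - 14234*sqrt(13494) ≈ -1.7104e+6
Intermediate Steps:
w(y) = 2 - y
F(L) = (91 + L)/(2*L) (F(L) = (L + 91)/(L + L) = (91 + L)/((2*L)) = (91 + L)*(1/(2*L)) = (91 + L)/(2*L))
(30792 - 45026)*(sqrt(13991 - 497) + F(w(-11))) = (30792 - 45026)*(sqrt(13991 - 497) + (91 + (2 - 1*(-11)))/(2*(2 - 1*(-11)))) = -14234*(sqrt(13494) + (91 + (2 + 11))/(2*(2 + 11))) = -14234*(sqrt(13494) + (1/2)*(91 + 13)/13) = -14234*(sqrt(13494) + (1/2)*(1/13)*104) = -14234*(sqrt(13494) + 4) = -14234*(4 + sqrt(13494)) = -56936 - 14234*sqrt(13494)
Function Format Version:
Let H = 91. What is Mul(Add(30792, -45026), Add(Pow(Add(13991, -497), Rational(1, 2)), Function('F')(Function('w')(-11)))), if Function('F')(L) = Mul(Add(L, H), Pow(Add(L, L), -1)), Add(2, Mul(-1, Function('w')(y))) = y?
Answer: Add(-56936, Mul(-14234, Pow(13494, Rational(1, 2)))) ≈ -1.7104e+6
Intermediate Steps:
Function('w')(y) = Add(2, Mul(-1, y))
Function('F')(L) = Mul(Rational(1, 2), Pow(L, -1), Add(91, L)) (Function('F')(L) = Mul(Add(L, 91), Pow(Add(L, L), -1)) = Mul(Add(91, L), Pow(Mul(2, L), -1)) = Mul(Add(91, L), Mul(Rational(1, 2), Pow(L, -1))) = Mul(Rational(1, 2), Pow(L, -1), Add(91, L)))
Mul(Add(30792, -45026), Add(Pow(Add(13991, -497), Rational(1, 2)), Function('F')(Function('w')(-11)))) = Mul(Add(30792, -45026), Add(Pow(Add(13991, -497), Rational(1, 2)), Mul(Rational(1, 2), Pow(Add(2, Mul(-1, -11)), -1), Add(91, Add(2, Mul(-1, -11)))))) = Mul(-14234, Add(Pow(13494, Rational(1, 2)), Mul(Rational(1, 2), Pow(Add(2, 11), -1), Add(91, Add(2, 11))))) = Mul(-14234, Add(Pow(13494, Rational(1, 2)), Mul(Rational(1, 2), Pow(13, -1), Add(91, 13)))) = Mul(-14234, Add(Pow(13494, Rational(1, 2)), Mul(Rational(1, 2), Rational(1, 13), 104))) = Mul(-14234, Add(Pow(13494, Rational(1, 2)), 4)) = Mul(-14234, Add(4, Pow(13494, Rational(1, 2)))) = Add(-56936, Mul(-14234, Pow(13494, Rational(1, 2))))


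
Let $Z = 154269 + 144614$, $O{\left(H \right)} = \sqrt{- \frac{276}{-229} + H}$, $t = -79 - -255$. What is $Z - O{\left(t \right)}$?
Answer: $298883 - \frac{2 \sqrt{2323205}}{229} \approx 2.9887 \cdot 10^{5}$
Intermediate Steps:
$t = 176$ ($t = -79 + 255 = 176$)
$O{\left(H \right)} = \sqrt{\frac{276}{229} + H}$ ($O{\left(H \right)} = \sqrt{\left(-276\right) \left(- \frac{1}{229}\right) + H} = \sqrt{\frac{276}{229} + H}$)
$Z = 298883$
$Z - O{\left(t \right)} = 298883 - \frac{\sqrt{63204 + 52441 \cdot 176}}{229} = 298883 - \frac{\sqrt{63204 + 9229616}}{229} = 298883 - \frac{\sqrt{9292820}}{229} = 298883 - \frac{2 \sqrt{2323205}}{229}$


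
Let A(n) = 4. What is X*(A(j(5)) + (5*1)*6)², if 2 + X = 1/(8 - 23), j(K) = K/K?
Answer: -35836/15 ≈ -2389.1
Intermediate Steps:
j(K) = 1
X = -31/15 (X = -2 + 1/(8 - 23) = -2 + 1/(-15) = -2 - 1/15 = -31/15 ≈ -2.0667)
X*(A(j(5)) + (5*1)*6)² = -31*(4 + (5*1)*6)²/15 = -31*(4 + 5*6)²/15 = -31*(4 + 30)²/15 = -31/15*34² = -31/15*1156 = -35836/15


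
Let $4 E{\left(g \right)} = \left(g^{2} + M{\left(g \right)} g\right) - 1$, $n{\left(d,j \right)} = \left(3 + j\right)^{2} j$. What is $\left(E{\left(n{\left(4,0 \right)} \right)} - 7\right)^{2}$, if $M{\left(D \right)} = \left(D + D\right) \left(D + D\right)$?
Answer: $\frac{841}{16} \approx 52.563$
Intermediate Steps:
$M{\left(D \right)} = 4 D^{2}$ ($M{\left(D \right)} = 2 D 2 D = 4 D^{2}$)
$n{\left(d,j \right)} = j \left(3 + j\right)^{2}$
$E{\left(g \right)} = - \frac{1}{4} + g^{3} + \frac{g^{2}}{4}$ ($E{\left(g \right)} = \frac{\left(g^{2} + 4 g^{2} g\right) - 1}{4} = \frac{\left(g^{2} + 4 g^{3}\right) - 1}{4} = \frac{-1 + g^{2} + 4 g^{3}}{4} = - \frac{1}{4} + g^{3} + \frac{g^{2}}{4}$)
$\left(E{\left(n{\left(4,0 \right)} \right)} - 7\right)^{2} = \left(\left(- \frac{1}{4} + \left(0 \left(3 + 0\right)^{2}\right)^{3} + \frac{\left(0 \left(3 + 0\right)^{2}\right)^{2}}{4}\right) - 7\right)^{2} = \left(\left(- \frac{1}{4} + \left(0 \cdot 3^{2}\right)^{3} + \frac{\left(0 \cdot 3^{2}\right)^{2}}{4}\right) - 7\right)^{2} = \left(\left(- \frac{1}{4} + \left(0 \cdot 9\right)^{3} + \frac{\left(0 \cdot 9\right)^{2}}{4}\right) - 7\right)^{2} = \left(\left(- \frac{1}{4} + 0^{3} + \frac{0^{2}}{4}\right) - 7\right)^{2} = \left(\left(- \frac{1}{4} + 0 + \frac{1}{4} \cdot 0\right) - 7\right)^{2} = \left(\left(- \frac{1}{4} + 0 + 0\right) - 7\right)^{2} = \left(- \frac{1}{4} - 7\right)^{2} = \left(- \frac{29}{4}\right)^{2} = \frac{841}{16}$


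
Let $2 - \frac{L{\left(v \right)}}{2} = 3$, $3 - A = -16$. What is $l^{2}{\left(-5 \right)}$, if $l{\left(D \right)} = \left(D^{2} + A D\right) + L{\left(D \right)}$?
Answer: $5184$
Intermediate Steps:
$A = 19$ ($A = 3 - -16 = 3 + 16 = 19$)
$L{\left(v \right)} = -2$ ($L{\left(v \right)} = 4 - 6 = -2$)
$l{\left(D \right)} = -2 + D^{2} + 19 D$ ($l{\left(D \right)} = \left(D^{2} + 19 D\right) - 2 = -2 + D^{2} + 19 D$)
$l^{2}{\left(-5 \right)} = \left(-2 + \left(-5\right)^{2} + 19 \left(-5\right)\right)^{2} = \left(-2 + 25 - 95\right)^{2} = \left(-72\right)^{2} = 5184$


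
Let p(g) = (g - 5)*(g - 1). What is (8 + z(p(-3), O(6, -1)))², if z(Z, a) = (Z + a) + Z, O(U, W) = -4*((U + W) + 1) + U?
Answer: 2916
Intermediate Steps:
p(g) = (-1 + g)*(-5 + g) (p(g) = (-5 + g)*(-1 + g) = (-1 + g)*(-5 + g))
O(U, W) = -4 - 4*W - 3*U (O(U, W) = -4*(1 + U + W) + U = (-4 - 4*U - 4*W) + U = -4 - 4*W - 3*U)
z(Z, a) = a + 2*Z
(8 + z(p(-3), O(6, -1)))² = (8 + ((-4 - 4*(-1) - 3*6) + 2*(5 + (-3)² - 6*(-3))))² = (8 + ((-4 + 4 - 18) + 2*(5 + 9 + 18)))² = (8 + (-18 + 2*32))² = (8 + (-18 + 64))² = (8 + 46)² = 54² = 2916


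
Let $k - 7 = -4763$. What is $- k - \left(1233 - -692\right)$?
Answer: $2831$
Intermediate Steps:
$k = -4756$ ($k = 7 - 4763 = -4756$)
$- k - \left(1233 - -692\right) = \left(-1\right) \left(-4756\right) - \left(1233 - -692\right) = 4756 - \left(1233 + 692\right) = 4756 - 1925 = 2831$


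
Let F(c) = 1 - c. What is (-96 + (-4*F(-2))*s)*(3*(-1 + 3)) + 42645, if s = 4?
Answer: 41781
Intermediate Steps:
(-96 + (-4*F(-2))*s)*(3*(-1 + 3)) + 42645 = (-96 - 4*(1 - 1*(-2))*4)*(3*(-1 + 3)) + 42645 = (-96 - 4*(1 + 2)*4)*(3*2) + 42645 = (-96 - 4*3*4)*6 + 42645 = (-96 - 12*4)*6 + 42645 = (-96 - 48)*6 + 42645 = -144*6 + 42645 = -864 + 42645 = 41781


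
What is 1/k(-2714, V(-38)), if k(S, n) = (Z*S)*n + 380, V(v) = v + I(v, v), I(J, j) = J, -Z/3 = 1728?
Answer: -1/1069272196 ≈ -9.3522e-10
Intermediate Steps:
Z = -5184 (Z = -3*1728 = -5184)
V(v) = 2*v (V(v) = v + v = 2*v)
k(S, n) = 380 - 5184*S*n (k(S, n) = (-5184*S)*n + 380 = -5184*S*n + 380 = 380 - 5184*S*n)
1/k(-2714, V(-38)) = 1/(380 - 5184*(-2714)*2*(-38)) = 1/(380 - 5184*(-2714)*(-76)) = 1/(380 - 1069272576) = 1/(-1069272196) = -1/1069272196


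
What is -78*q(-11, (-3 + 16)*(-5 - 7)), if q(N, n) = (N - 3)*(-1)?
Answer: -1092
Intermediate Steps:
q(N, n) = 3 - N (q(N, n) = (-3 + N)*(-1) = 3 - N)
-78*q(-11, (-3 + 16)*(-5 - 7)) = -78*(3 - 1*(-11)) = -78*(3 + 11) = -78*14 = -1092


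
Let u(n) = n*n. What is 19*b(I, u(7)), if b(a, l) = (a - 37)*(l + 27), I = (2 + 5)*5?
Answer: -2888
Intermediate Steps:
u(n) = n**2
I = 35 (I = 7*5 = 35)
b(a, l) = (-37 + a)*(27 + l)
19*b(I, u(7)) = 19*(-999 - 37*7**2 + 27*35 + 35*7**2) = 19*(-999 - 37*49 + 945 + 35*49) = 19*(-999 - 1813 + 945 + 1715) = 19*(-152) = -2888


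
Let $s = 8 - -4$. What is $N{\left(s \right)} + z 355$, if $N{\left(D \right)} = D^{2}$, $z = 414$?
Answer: $147114$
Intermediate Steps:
$s = 12$ ($s = 8 + 4 = 12$)
$N{\left(s \right)} + z 355 = 12^{2} + 414 \cdot 355 = 144 + 146970 = 147114$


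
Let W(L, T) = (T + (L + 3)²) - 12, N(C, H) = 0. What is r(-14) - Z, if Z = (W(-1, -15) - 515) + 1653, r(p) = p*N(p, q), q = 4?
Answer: -1115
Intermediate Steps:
W(L, T) = -12 + T + (3 + L)² (W(L, T) = (T + (3 + L)²) - 12 = -12 + T + (3 + L)²)
r(p) = 0 (r(p) = p*0 = 0)
Z = 1115 (Z = ((-12 - 15 + (3 - 1)²) - 515) + 1653 = ((-12 - 15 + 2²) - 515) + 1653 = ((-12 - 15 + 4) - 515) + 1653 = (-23 - 515) + 1653 = -538 + 1653 = 1115)
r(-14) - Z = 0 - 1*1115 = 0 - 1115 = -1115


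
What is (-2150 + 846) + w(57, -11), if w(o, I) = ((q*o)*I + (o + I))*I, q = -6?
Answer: -43192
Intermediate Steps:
w(o, I) = I*(I + o - 6*I*o) (w(o, I) = ((-6*o)*I + (o + I))*I = (-6*I*o + (I + o))*I = (I + o - 6*I*o)*I = I*(I + o - 6*I*o))
(-2150 + 846) + w(57, -11) = (-2150 + 846) - 11*(-11 + 57 - 6*(-11)*57) = -1304 - 11*(-11 + 57 + 3762) = -1304 - 11*3808 = -1304 - 41888 = -43192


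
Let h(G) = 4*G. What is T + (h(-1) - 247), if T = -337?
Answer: -588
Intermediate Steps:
T + (h(-1) - 247) = -337 + (4*(-1) - 247) = -337 + (-4 - 247) = -337 - 251 = -588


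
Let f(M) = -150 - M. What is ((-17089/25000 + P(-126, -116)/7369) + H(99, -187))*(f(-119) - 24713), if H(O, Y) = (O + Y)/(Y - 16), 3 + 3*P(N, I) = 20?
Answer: 28836027833239/4674709375 ≈ 6168.5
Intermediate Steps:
P(N, I) = 17/3 (P(N, I) = -1 + (⅓)*20 = -1 + 20/3 = 17/3)
H(O, Y) = (O + Y)/(-16 + Y)
((-17089/25000 + P(-126, -116)/7369) + H(99, -187))*(f(-119) - 24713) = ((-17089/25000 + (17/3)/7369) + (99 - 187)/(-16 - 187))*((-150 - 1*(-119)) - 24713) = ((-17089*1/25000 + (17/3)*(1/7369)) - 88/(-203))*((-150 + 119) - 24713) = ((-17089/25000 + 17/22107) - 1/203*(-88))*(-31 - 24713) = (-377361523/552675000 + 88/203)*(-24744) = -27968989169/112193025000*(-24744) = 28836027833239/4674709375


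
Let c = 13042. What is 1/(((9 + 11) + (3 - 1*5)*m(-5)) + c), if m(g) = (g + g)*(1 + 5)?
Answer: 1/13182 ≈ 7.5861e-5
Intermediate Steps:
m(g) = 12*g (m(g) = (2*g)*6 = 12*g)
1/(((9 + 11) + (3 - 1*5)*m(-5)) + c) = 1/(((9 + 11) + (3 - 1*5)*(12*(-5))) + 13042) = 1/((20 + (3 - 5)*(-60)) + 13042) = 1/((20 - 2*(-60)) + 13042) = 1/((20 + 120) + 13042) = 1/(140 + 13042) = 1/13182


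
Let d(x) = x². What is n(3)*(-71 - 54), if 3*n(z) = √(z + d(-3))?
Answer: -250*√3/3 ≈ -144.34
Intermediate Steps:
n(z) = √(9 + z)/3 (n(z) = √(z + (-3)²)/3 = √(z + 9)/3 = √(9 + z)/3)
n(3)*(-71 - 54) = (√(9 + 3)/3)*(-71 - 54) = (√12/3)*(-125) = ((2*√3)/3)*(-125) = (2*√3/3)*(-125) = -250*√3/3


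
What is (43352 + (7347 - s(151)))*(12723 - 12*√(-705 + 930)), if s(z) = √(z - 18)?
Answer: 635917557 - 12543*√133 ≈ 6.3577e+8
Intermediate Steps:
s(z) = √(-18 + z)
(43352 + (7347 - s(151)))*(12723 - 12*√(-705 + 930)) = (43352 + (7347 - √(-18 + 151)))*(12723 - 12*√(-705 + 930)) = (43352 + (7347 - √133))*(12723 - 12*√225) = (50699 - √133)*(12723 - 12*15) = (50699 - √133)*(12723 - 180) = (50699 - √133)*12543 = 635917557 - 12543*√133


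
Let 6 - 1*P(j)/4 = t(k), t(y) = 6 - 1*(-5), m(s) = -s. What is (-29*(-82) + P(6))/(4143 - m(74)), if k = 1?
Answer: 2358/4217 ≈ 0.55917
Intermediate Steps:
t(y) = 11 (t(y) = 6 + 5 = 11)
P(j) = -20 (P(j) = 24 - 4*11 = 24 - 44 = -20)
(-29*(-82) + P(6))/(4143 - m(74)) = (-29*(-82) - 20)/(4143 - (-1)*74) = (2378 - 20)/(4143 - 1*(-74)) = 2358/(4143 + 74) = 2358/4217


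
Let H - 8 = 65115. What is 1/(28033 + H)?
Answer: 1/93156 ≈ 1.0735e-5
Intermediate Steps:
H = 65123 (H = 8 + 65115 = 65123)
1/(28033 + H) = 1/(28033 + 65123) = 1/93156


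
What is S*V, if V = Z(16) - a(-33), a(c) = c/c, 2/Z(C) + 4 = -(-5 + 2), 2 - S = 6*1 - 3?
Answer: 3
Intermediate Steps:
S = -1 (S = 2 - (6*1 - 3) = 2 - (6 - 3) = 2 - 1*3 = 2 - 3 = -1)
Z(C) = -2 (Z(C) = 2/(-4 - (-5 + 2)) = 2/(-4 - 1*(-3)) = 2/(-4 + 3) = 2/(-1) = 2*(-1) = -2)
a(c) = 1
V = -3 (V = -2 - 1*1 = -2 - 1 = -3)
S*V = -1*(-3) = 3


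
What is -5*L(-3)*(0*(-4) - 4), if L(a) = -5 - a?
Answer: -40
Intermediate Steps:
-5*L(-3)*(0*(-4) - 4) = -5*(-5 - 1*(-3))*(0*(-4) - 4) = -5*(-5 + 3)*(0 - 4) = -(-10)*(-4) = -5*8 = -40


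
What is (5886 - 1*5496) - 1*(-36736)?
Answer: 37126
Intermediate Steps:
(5886 - 1*5496) - 1*(-36736) = (5886 - 5496) + 36736 = 390 + 36736 = 37126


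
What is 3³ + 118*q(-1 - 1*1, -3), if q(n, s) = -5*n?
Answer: 1207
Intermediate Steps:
3³ + 118*q(-1 - 1*1, -3) = 3³ + 118*(-5*(-1 - 1*1)) = 27 + 118*(-5*(-1 - 1)) = 27 + 118*(-5*(-2)) = 27 + 118*10 = 27 + 1180 = 1207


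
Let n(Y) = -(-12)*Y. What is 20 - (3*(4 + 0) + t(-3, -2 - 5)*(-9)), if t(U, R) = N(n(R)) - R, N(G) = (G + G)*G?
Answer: 127079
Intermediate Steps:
n(Y) = 12*Y
N(G) = 2*G² (N(G) = (2*G)*G = 2*G²)
t(U, R) = -R + 288*R² (t(U, R) = 2*(12*R)² - R = 2*(144*R²) - R = 288*R² - R = -R + 288*R²)
20 - (3*(4 + 0) + t(-3, -2 - 5)*(-9)) = 20 - (3*(4 + 0) + ((-2 - 5)*(-1 + 288*(-2 - 5)))*(-9)) = 20 - (3*4 - 7*(-1 + 288*(-7))*(-9)) = 20 - (12 - 7*(-1 - 2016)*(-9)) = 20 - (12 - 7*(-2017)*(-9)) = 20 - (12 + 14119*(-9)) = 20 - (12 - 127071) = 20 - 1*(-127059) = 20 + 127059 = 127079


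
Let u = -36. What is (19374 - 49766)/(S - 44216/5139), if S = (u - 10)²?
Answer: -39046122/2707477 ≈ -14.422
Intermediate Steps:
S = 2116 (S = (-36 - 10)² = (-46)² = 2116)
(19374 - 49766)/(S - 44216/5139) = (19374 - 49766)/(2116 - 44216/5139) = -30392/(2116 - 44216*1/5139) = -30392/(2116 - 44216/5139) = -30392/10829908/5139 = -30392*5139/10829908 = -39046122/2707477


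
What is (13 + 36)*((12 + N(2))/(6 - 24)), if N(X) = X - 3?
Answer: -539/18 ≈ -29.944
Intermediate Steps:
N(X) = -3 + X
(13 + 36)*((12 + N(2))/(6 - 24)) = (13 + 36)*((12 + (-3 + 2))/(6 - 24)) = 49*((12 - 1)/(-18)) = 49*(11*(-1/18)) = 49*(-11/18) = -539/18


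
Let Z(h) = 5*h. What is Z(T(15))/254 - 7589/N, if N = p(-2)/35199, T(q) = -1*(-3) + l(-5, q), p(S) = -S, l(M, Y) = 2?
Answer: -16962450886/127 ≈ -1.3356e+8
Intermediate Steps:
T(q) = 5 (T(q) = -1*(-3) + 2 = 3 + 2 = 5)
N = 2/35199 (N = -1*(-2)/35199 = 2*(1/35199) = 2/35199 ≈ 5.6820e-5)
Z(T(15))/254 - 7589/N = (5*5)/254 - 7589/2/35199 = 25*(1/254) - 7589*35199/2 = 25/254 - 267125211/2 = -16962450886/127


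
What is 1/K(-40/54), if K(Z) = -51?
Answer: -1/51 ≈ -0.019608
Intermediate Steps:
1/K(-40/54) = 1/(-51) = -1/51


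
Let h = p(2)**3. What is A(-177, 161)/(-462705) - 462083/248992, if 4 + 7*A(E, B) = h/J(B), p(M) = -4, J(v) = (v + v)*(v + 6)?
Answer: -2682705642546285/1445568627262816 ≈ -1.8558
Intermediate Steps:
J(v) = 2*v*(6 + v) (J(v) = (2*v)*(6 + v) = 2*v*(6 + v))
h = -64 (h = (-4)**3 = -64)
A(E, B) = -4/7 - 32/(7*B*(6 + B)) (A(E, B) = -4/7 + (-64*1/(2*B*(6 + B)))/7 = -4/7 + (-32/(B*(6 + B)))/7 = -4/7 - 32/(7*B*(6 + B)))
A(-177, 161)/(-462705) - 462083/248992 = ((4/7)*(-8 - 1*161*(6 + 161))/(161*(6 + 161)))/(-462705) - 462083/248992 = ((4/7)*(1/161)*(-8 - 1*161*167)/167)*(-1/462705) - 462083*1/248992 = ((4/7)*(1/161)*(1/167)*(-8 - 26887))*(-1/462705) - 462083/248992 = ((4/7)*(1/161)*(1/167)*(-26895))*(-1/462705) - 462083/248992 = -107580/188209*(-1/462705) - 462083/248992 = 7172/5805683023 - 462083/248992 = -2682705642546285/1445568627262816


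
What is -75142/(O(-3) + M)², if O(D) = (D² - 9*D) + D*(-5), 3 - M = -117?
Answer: -75142/29241 ≈ -2.5697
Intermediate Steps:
M = 120 (M = 3 - 1*(-117) = 3 + 117 = 120)
O(D) = D² - 14*D (O(D) = (D² - 9*D) - 5*D = D² - 14*D)
-75142/(O(-3) + M)² = -75142/(-3*(-14 - 3) + 120)² = -75142/(-3*(-17) + 120)² = -75142/(51 + 120)² = -75142/(171²) = -75142/29241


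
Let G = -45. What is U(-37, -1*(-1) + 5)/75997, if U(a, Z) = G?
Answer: -45/75997 ≈ -0.00059213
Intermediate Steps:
U(a, Z) = -45
U(-37, -1*(-1) + 5)/75997 = -45/75997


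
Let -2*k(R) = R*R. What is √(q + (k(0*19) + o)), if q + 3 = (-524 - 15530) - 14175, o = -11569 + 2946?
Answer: I*√38855 ≈ 197.12*I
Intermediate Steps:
o = -8623
k(R) = -R²/2 (k(R) = -R*R/2 = -R²/2)
q = -30232 (q = -3 + ((-524 - 15530) - 14175) = -3 + (-16054 - 14175) = -3 - 30229 = -30232)
√(q + (k(0*19) + o)) = √(-30232 + (-(0*19)²/2 - 8623)) = √(-30232 + (-½*0² - 8623)) = √(-30232 + (-½*0 - 8623)) = √(-30232 + (0 - 8623)) = √(-30232 - 8623) = √(-38855) = I*√38855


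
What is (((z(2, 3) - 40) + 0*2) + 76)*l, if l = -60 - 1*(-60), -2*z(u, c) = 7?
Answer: 0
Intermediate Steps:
z(u, c) = -7/2 (z(u, c) = -½*7 = -7/2)
l = 0 (l = -60 + 60 = 0)
(((z(2, 3) - 40) + 0*2) + 76)*l = (((-7/2 - 40) + 0*2) + 76)*0 = ((-87/2 + 0) + 76)*0 = (-87/2 + 76)*0 = (65/2)*0 = 0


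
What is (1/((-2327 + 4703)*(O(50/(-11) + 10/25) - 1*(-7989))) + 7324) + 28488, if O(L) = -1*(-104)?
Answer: 688627802017/19228968 ≈ 35812.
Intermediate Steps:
O(L) = 104
(1/((-2327 + 4703)*(O(50/(-11) + 10/25) - 1*(-7989))) + 7324) + 28488 = (1/((-2327 + 4703)*(104 - 1*(-7989))) + 7324) + 28488 = (1/(2376*(104 + 7989)) + 7324) + 28488 = ((1/2376)/8093 + 7324) + 28488 = ((1/2376)*(1/8093) + 7324) + 28488 = (1/19228968 + 7324) + 28488 = 140832961633/19228968 + 28488 = 688627802017/19228968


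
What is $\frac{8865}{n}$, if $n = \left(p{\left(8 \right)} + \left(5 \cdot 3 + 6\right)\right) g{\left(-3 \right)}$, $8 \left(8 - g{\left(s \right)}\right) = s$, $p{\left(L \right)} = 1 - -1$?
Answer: $\frac{70920}{1541} \approx 46.022$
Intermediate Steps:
$p{\left(L \right)} = 2$ ($p{\left(L \right)} = 1 + 1 = 2$)
$g{\left(s \right)} = 8 - \frac{s}{8}$
$n = \frac{1541}{8}$ ($n = \left(2 + \left(5 \cdot 3 + 6\right)\right) \left(8 - - \frac{3}{8}\right) = \left(2 + \left(15 + 6\right)\right) \left(8 + \frac{3}{8}\right) = \left(2 + 21\right) \frac{67}{8} = 23 \cdot \frac{67}{8} = \frac{1541}{8} \approx 192.63$)
$\frac{8865}{n} = \frac{8865}{\frac{1541}{8}} = 8865 \cdot \frac{8}{1541} = \frac{70920}{1541}$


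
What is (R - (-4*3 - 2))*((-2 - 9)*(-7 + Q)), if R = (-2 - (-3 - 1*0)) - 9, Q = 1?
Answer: 396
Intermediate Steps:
R = -8 (R = (-2 - (-3 + 0)) - 9 = (-2 - 1*(-3)) - 9 = (-2 + 3) - 9 = 1 - 9 = -8)
(R - (-4*3 - 2))*((-2 - 9)*(-7 + Q)) = (-8 - (-4*3 - 2))*((-2 - 9)*(-7 + 1)) = (-8 - (-12 - 2))*(-11*(-6)) = (-8 - 1*(-14))*66 = (-8 + 14)*66 = 6*66 = 396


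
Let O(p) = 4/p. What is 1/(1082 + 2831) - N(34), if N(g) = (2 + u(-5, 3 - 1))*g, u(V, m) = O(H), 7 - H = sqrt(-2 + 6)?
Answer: -1862583/19565 ≈ -95.200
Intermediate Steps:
H = 5 (H = 7 - sqrt(-2 + 6) = 7 - sqrt(4) = 7 - 1*2 = 7 - 2 = 5)
u(V, m) = 4/5
N(g) = 14*g/5 (N(g) = (2 + 4/5)*g = 14*g/5)
1/(1082 + 2831) - N(34) = 1/(1082 + 2831) - 14*34/5 = 1/3913 - 1*476/5 = 1/3913 - 476/5 = -1862583/19565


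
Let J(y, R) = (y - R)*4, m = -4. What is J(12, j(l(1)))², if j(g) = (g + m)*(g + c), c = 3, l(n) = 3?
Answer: 5184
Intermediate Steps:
j(g) = (-4 + g)*(3 + g) (j(g) = (g - 4)*(g + 3) = (-4 + g)*(3 + g))
J(y, R) = -4*R + 4*y
J(12, j(l(1)))² = (-4*(-12 + 3² - 1*3) + 4*12)² = (-4*(-12 + 9 - 3) + 48)² = (-4*(-6) + 48)² = (24 + 48)² = 72² = 5184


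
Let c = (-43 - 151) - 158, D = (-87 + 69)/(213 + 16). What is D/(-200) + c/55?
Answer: -146551/22900 ≈ -6.3996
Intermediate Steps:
D = -18/229 ≈ -0.078603
c = -352 (c = -194 - 158 = -352)
D/(-200) + c/55 = -18/229/(-200) - 352/55 = -18/229*(-1/200) - 352*1/55 = 9/22900 - 32/5 = -146551/22900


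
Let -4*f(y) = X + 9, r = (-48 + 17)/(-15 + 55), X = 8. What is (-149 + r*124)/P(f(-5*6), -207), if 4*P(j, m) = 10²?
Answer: -2451/250 ≈ -9.8040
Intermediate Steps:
r = -31/40 ≈ -0.77500
f(y) = -17/4 (f(y) = -(8 + 9)/4 = -¼*17 = -17/4)
P(j, m) = 25 (P(j, m) = (¼)*10² = (¼)*100 = 25)
(-149 + r*124)/P(f(-5*6), -207) = (-149 - 31/40*124)/25 = (-149 - 961/10)*(1/25) = -2451/10*1/25 = -2451/250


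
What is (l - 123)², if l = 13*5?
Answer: 3364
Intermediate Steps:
l = 65
(l - 123)² = (65 - 123)² = (-58)² = 3364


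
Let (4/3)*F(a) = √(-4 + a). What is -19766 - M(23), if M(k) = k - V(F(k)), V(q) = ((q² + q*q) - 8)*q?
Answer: -19789 + 321*√19/32 ≈ -19745.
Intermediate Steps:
F(a) = 3*√(-4 + a)/4
V(q) = q*(-8 + 2*q²) (V(q) = ((q² + q²) - 8)*q = (2*q² - 8)*q = (-8 + 2*q²)*q = q*(-8 + 2*q²))
M(k) = k - 3*√(-4 + k)*(-25/4 + 9*k/16)/2 (M(k) = k - 2*3*√(-4 + k)/4*(-4 + (3*√(-4 + k)/4)²) = k - 2*3*√(-4 + k)/4*(-4 + (-9/4 + 9*k/16)) = k - 2*3*√(-4 + k)/4*(-25/4 + 9*k/16) = k - 3*√(-4 + k)*(-25/4 + 9*k/16)/2)
-19766 - M(23) = -19766 - (23 + 3*√(-4 + 23)*(100 - 9*23)/32) = -19766 - (23 + 3*√19*(100 - 207)/32) = -19766 - (23 + (3/32)*√19*(-107)) = -19766 - (23 - 321*√19/32) = -19766 + (-23 + 321*√19/32) = -19789 + 321*√19/32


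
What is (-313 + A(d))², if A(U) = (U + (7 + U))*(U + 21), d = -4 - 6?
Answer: 207936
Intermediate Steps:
d = -10
A(U) = (7 + 2*U)*(21 + U)
(-313 + A(d))² = (-313 + (147 + 2*(-10)² + 49*(-10)))² = (-313 + (147 + 2*100 - 490))² = (-313 + (147 + 200 - 490))² = (-313 - 143)² = (-456)² = 207936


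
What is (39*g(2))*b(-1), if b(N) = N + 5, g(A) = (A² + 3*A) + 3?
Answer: 2028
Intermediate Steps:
g(A) = 3 + A² + 3*A
b(N) = 5 + N
(39*g(2))*b(-1) = (39*(3 + 2² + 3*2))*(5 - 1) = (39*(3 + 4 + 6))*4 = (39*13)*4 = 507*4 = 2028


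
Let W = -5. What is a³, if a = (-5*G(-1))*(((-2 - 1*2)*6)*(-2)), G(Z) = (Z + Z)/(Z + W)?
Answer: -512000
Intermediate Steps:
G(Z) = 2*Z/(-5 + Z) (G(Z) = (Z + Z)/(Z - 5) = (2*Z)/(-5 + Z) = 2*Z/(-5 + Z))
a = -80 (a = (-10*(-1)/(-5 - 1))*(((-2 - 1*2)*6)*(-2)) = (-10*(-1)/(-6))*(((-2 - 2)*6)*(-2)) = (-10*(-1)*(-1)/6)*(-4*6*(-2)) = (-5*⅓)*(-24*(-2)) = -5/3*48 = -80)
a³ = (-80)³ = -512000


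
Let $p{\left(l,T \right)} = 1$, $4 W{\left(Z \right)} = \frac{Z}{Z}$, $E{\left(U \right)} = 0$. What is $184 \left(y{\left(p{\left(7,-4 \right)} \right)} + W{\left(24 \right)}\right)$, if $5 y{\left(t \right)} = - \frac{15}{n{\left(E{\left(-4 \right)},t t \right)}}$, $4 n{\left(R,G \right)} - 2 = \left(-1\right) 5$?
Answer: $782$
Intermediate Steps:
$W{\left(Z \right)} = \frac{1}{4}$ ($W{\left(Z \right)} = \frac{Z \frac{1}{Z}}{4} = \frac{1}{4} \cdot 1 = \frac{1}{4}$)
$n{\left(R,G \right)} = - \frac{3}{4}$ ($n{\left(R,G \right)} = \frac{1}{2} + \frac{\left(-1\right) 5}{4} = \frac{1}{2} + \frac{1}{4} \left(-5\right) = \frac{1}{2} - \frac{5}{4} = - \frac{3}{4}$)
$y{\left(t \right)} = 4$ ($y{\left(t \right)} = \frac{\left(-15\right) \frac{1}{- \frac{3}{4}}}{5} = \frac{\left(-15\right) \left(- \frac{4}{3}\right)}{5} = \frac{1}{5} \cdot 20 = 4$)
$184 \left(y{\left(p{\left(7,-4 \right)} \right)} + W{\left(24 \right)}\right) = 184 \left(4 + \frac{1}{4}\right) = 184 \cdot \frac{17}{4} = 782$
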